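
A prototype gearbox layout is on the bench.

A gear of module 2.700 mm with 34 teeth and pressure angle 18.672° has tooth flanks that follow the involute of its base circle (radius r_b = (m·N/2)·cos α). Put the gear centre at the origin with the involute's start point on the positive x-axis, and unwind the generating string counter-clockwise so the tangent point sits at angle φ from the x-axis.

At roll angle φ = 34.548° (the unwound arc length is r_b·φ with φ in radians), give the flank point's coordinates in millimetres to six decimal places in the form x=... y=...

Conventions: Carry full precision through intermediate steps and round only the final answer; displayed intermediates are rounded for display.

x=50.684987 y=3.063638

recognized (one wheel, involute flank): single-mesh tooth geometry, m = 2.700, N = 34
pitch radius r_p = m·N/2 = 2.700·34/2 = 45.900000
base radius r_b = r_p·cos α = 45.900000·cos 18.672° = 43.484138
roll angle φ = 34.548° = 0.60297635 rad
x = r_b·(cos φ + φ·sin φ) = 50.684987
y = r_b·(sin φ − φ·cos φ) = 3.063638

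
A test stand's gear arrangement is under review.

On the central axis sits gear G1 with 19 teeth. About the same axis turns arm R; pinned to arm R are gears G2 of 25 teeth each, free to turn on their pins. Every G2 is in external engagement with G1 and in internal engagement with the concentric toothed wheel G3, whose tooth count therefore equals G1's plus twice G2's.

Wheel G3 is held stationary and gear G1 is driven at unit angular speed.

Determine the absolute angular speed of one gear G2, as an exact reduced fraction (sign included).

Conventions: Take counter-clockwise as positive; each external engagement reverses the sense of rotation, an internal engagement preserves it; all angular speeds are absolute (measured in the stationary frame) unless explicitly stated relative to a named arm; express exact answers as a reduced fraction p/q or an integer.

class = planetary set [G3 = 19+2·25 = 69; Willis about the carrier]
ring teeth: 19 + 2·25 = 69
19(ω_sun−ω_arm) = −69(ω_ring−ω_arm),  ω_ring = 0, ω_sun = 1
19(1−ω_arm) = −69(0−ω_arm)  ⇒  88·ω_arm = 19  ⇒  ω_arm = 19/88
sun–planet mesh: 19·(1−19/88) = −25·(ω_p−ω_arm)  ⇒  ω_p−ω_arm = -1311/2200
ω_p = 19/88 − 1311/2200 = -19/50
exact speed ratio = -19/50

-19/50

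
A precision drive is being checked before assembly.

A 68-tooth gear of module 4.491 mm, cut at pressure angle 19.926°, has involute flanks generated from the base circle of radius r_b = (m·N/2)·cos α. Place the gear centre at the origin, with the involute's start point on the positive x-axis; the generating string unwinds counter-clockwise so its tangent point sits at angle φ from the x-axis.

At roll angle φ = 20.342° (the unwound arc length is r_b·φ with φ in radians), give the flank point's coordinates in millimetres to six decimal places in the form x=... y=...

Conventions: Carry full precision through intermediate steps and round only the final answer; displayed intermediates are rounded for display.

x=152.317036 y=2.114556

single-mesh involute tooth geometry (68T wheel at module 4.491)
pitch radius r_p = m·N/2 = 4.491·68/2 = 152.694000
base radius r_b = r_p·cos α = 152.694000·cos 19.926° = 143.552755
roll angle φ = 20.342° = 0.35503488 rad
x = r_b·(cos φ + φ·sin φ) = 152.317036
y = r_b·(sin φ − φ·cos φ) = 2.114556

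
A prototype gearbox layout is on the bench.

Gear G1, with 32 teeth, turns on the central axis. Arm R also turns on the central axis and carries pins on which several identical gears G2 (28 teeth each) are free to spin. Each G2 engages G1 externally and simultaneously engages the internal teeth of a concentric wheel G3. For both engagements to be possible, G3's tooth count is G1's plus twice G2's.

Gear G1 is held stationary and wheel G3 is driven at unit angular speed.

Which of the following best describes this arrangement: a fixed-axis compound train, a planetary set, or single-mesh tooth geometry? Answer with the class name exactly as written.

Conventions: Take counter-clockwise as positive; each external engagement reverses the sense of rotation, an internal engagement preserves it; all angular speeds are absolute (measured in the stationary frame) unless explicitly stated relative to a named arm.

planetary set

topology: planetary set — G1 32T / G2 28T / G3 88T, arm = carrier (Willis)
classification: planetary set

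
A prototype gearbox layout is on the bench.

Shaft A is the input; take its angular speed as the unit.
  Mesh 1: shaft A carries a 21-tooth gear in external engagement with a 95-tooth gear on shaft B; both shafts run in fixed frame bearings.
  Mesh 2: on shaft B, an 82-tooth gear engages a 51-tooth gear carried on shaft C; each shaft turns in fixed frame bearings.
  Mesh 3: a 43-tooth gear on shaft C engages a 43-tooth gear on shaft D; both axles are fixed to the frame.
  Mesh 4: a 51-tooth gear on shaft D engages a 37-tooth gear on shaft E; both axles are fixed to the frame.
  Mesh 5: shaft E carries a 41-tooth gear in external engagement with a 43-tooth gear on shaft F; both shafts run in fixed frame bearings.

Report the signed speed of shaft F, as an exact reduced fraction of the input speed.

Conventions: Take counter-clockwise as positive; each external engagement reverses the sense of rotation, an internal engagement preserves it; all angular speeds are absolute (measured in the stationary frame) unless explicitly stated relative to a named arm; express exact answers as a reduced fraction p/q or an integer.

5-mesh fixed-axis compound train (all bearings frame-fixed)
mesh 1 [21T→95T]: |ω|/ω_in = 1×21/95 = 21/95, sense flips to −
mesh 2 [82T→51T]: |ω|/ω_in = (21/95)×82/51 = 574/1615, sense flips to +
mesh 3 [43T→43T]: |ω|/ω_in = (574/1615)×43/43 = 574/1615, sense flips to −
mesh 4 [51T→37T]: |ω|/ω_in = (574/1615)×51/37 = 1722/3515, sense flips to +
mesh 5 [41T→43T]: |ω|/ω_in = (1722/3515)×41/43 = 70602/151145, sense flips to −
signed output speed (× input speed) = -70602/151145

-70602/151145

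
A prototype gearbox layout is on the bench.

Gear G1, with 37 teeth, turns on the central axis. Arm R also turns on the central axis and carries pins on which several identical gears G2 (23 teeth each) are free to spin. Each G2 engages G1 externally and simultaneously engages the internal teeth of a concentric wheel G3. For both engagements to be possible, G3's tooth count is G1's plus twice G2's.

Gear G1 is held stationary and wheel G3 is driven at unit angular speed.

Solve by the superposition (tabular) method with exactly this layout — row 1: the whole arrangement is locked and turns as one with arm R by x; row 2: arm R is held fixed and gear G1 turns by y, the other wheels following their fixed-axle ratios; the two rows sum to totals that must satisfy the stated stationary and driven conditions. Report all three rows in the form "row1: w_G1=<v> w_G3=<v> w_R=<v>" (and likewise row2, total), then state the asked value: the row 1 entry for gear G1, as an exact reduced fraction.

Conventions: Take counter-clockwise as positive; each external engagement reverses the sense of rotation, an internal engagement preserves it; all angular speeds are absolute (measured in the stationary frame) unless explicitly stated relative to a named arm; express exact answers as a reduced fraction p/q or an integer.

topology: planetary set — G1 37T / G2 23T / G3 83T, arm = carrier (Willis)
row 1: whole set turns with the arm by x
row 2 — arm fixed, fixed-axis ratios: sun y, ring −(37/83)·y, arm 0
boundary: total ω_sun = x + y = 0 and total ω_ring = x − (37/83)·y = 1  ⇒  y = -83/120, x = 83/120
row 2 ring = −(37/83)·(-83/120) = 37/120
totals (row 1 + row 2): sun 83/120 + (-83/120) = 0, ring 83/120 + 37/120 = 1, arm 83/120 + 0 = 83/120
asked cell (row1, sun) = 83/120

row1: w_G1=83/120 w_G3=83/120 w_R=83/120
row2: w_G1=-83/120 w_G3=37/120 w_R=0
total: w_G1=0 w_G3=1 w_R=83/120
asked value: 83/120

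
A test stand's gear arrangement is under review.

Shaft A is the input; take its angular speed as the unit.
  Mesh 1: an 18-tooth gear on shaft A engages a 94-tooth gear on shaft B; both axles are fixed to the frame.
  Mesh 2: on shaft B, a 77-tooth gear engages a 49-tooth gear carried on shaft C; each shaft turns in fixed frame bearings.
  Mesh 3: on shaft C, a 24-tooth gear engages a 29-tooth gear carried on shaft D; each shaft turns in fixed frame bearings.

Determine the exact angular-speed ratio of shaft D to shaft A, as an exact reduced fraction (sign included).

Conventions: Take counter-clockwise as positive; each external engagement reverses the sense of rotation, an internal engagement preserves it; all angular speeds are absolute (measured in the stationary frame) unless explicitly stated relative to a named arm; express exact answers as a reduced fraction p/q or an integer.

-2376/9541

class = fixed-axis compound train [3 meshes; 3 ratios multiply, 3 sense flips]
mesh 1 [18T→94T]: running ratio 9/47, sense −
mesh 2 [77T→49T]: running ratio 99/329, sense +
mesh 3 [24T→29T]: running ratio 2376/9541, sense −
ω_out/ω_in = -2376/9541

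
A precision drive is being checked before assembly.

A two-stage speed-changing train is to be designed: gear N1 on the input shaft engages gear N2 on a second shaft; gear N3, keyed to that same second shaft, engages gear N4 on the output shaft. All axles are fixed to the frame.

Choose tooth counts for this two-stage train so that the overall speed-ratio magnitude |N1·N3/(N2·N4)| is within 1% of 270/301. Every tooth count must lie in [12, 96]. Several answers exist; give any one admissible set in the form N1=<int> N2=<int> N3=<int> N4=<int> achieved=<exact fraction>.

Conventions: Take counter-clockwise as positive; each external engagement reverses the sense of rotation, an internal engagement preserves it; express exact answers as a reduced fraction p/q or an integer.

class = fixed-axis compound train [2-stage, 270/301 wanted]
target = 270/301 in lowest terms: an exact hit needs N1·N3 = k·270 and N2·N4 = k·301 for one integer k, every count in [12, 96]; additionally prefer no 1:1 stage (N1 ≠ N2, N3 ≠ N4)
k = 1: no 1:1-free in-range split of k·270 and k·301 into factor pairs; take k = 2
k = 2: N1·N3 = 540 = 12·45, N2·N4 = 602 = 14·43
achieved = 12·45/(14·43) = 270/301; |achieved − target| = 0 ≤ 27/3010 ✓

N1=12 N2=14 N3=45 N4=43 achieved=270/301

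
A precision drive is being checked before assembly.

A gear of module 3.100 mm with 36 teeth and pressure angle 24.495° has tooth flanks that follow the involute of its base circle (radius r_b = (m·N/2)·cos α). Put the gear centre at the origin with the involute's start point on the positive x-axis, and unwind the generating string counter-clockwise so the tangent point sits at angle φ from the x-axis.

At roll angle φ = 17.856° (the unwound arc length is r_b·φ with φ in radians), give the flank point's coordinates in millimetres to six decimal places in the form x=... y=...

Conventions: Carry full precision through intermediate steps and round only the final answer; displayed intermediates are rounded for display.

single-mesh involute tooth geometry (36T wheel at module 3.100)
pitch radius r_p = m·N/2 = 3.100·36/2 = 55.800000
base radius r_b = r_p·cos α = 55.800000·cos 24.495° = 50.777858
roll angle φ = 17.856° = 0.31164599 rad
x = r_b·(cos φ + φ·sin φ) = 53.184162
y = r_b·(sin φ − φ·cos φ) = 0.507357

x=53.184162 y=0.507357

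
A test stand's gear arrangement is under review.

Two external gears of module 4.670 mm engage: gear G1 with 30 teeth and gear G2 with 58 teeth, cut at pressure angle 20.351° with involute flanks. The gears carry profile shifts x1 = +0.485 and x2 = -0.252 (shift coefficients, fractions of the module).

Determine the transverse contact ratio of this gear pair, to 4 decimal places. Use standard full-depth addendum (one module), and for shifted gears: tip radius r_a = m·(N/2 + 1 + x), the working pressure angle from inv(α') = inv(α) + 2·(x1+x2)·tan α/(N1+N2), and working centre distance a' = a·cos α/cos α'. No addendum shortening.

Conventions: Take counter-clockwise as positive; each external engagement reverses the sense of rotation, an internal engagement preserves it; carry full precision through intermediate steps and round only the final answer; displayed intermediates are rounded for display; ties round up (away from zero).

1.6030

class = single-mesh tooth geometry [involute pair 30T × 58T, m = 4.670]
base radii: r_b1 = 65.677461, r_b2 = 126.976425
tip radii: r_a1 = 76.984950, r_a2 = 138.923160
inv(α') = inv(20.351°) + 2·(+0.485-0.252)·tan α/(30+58) = 0.01769573  ⇒  α' = 21.13546°
a' = a·cos α / cos α' = 205.4800·cos 20.351°/cos 21.13546° = 206.548275
action lengths: √(r_a1²−r_b1²) = 40.164083, √(r_a2²−r_b2²) = 56.361616
base pitch p_b = π·m·cos α = 13.755455
CR = (40.164083 + 56.361616 − 206.548275·sin 21.13546°)/13.755455 = 1.602981
contact ratio ≈ 1.6030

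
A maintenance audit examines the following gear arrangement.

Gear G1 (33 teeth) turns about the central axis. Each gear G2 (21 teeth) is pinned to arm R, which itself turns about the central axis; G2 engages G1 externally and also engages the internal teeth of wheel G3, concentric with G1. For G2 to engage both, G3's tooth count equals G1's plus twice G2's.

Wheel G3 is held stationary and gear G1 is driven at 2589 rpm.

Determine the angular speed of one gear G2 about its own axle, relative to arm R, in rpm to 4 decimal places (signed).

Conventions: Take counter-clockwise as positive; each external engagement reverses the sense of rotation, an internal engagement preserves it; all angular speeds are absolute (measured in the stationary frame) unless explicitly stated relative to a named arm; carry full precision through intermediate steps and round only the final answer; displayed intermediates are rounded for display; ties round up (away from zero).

-2825.2976 rpm

planetary set (33T centre, 21T on arm, 75T internal) — Willis relation
normalise by the input: solve with ω_sun = 1, then scale by 2589 rpm
ring teeth: 33 + 2·21 = 75
33(ω_sun−ω_arm) = −75(ω_ring−ω_arm),  ω_ring = 0, ω_sun = 1
33(1−ω_arm) = −75(0−ω_arm)  ⇒  108·ω_arm = 33  ⇒  ω_arm = 11/36
sun–planet mesh: 33·(1−11/36) = −21·(ω_p−ω_arm)  ⇒  ω_p−ω_arm = -275/252
scale: ω_p−ω_arm = -275/252 × 2589 rpm = -2825.2976 rpm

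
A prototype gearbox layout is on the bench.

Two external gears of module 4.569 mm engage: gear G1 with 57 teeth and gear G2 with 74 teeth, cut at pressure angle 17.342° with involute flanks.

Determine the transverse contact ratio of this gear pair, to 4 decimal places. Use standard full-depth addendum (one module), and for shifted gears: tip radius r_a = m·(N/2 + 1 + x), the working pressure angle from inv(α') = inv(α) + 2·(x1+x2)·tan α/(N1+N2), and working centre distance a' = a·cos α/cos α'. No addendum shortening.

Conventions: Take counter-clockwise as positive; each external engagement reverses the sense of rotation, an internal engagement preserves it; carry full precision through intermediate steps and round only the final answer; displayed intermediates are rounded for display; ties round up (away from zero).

1.9701

single-mesh involute tooth geometry (57T engaging 74T at module 4.569)
base radii: r_b1 = 124.297191, r_b2 = 161.368283
tip radii: r_a1 = 134.785500, r_a2 = 173.622000
no profile shift: α' = α, a' = a
action lengths: √(r_a1²−r_b1²) = 52.128106, √(r_a2²−r_b2²) = 64.069308
base pitch p_b = π·m·cos α = 13.701444
CR = (52.128106 + 64.069308 − 299.269500·sin 17.34200°)/13.701444 = 1.970067
contact ratio ≈ 1.9701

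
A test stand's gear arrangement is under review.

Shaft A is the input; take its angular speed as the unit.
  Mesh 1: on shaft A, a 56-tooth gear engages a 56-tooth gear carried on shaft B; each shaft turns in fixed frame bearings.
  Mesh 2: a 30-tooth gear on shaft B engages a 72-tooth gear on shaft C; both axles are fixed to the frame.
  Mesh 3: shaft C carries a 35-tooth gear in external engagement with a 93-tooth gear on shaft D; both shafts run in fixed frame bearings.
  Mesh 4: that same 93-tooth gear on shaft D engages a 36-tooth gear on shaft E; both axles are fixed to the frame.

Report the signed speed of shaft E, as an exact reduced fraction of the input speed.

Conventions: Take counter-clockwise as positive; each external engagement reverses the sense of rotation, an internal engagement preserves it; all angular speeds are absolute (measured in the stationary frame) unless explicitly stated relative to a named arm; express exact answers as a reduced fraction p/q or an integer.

4-mesh fixed-axis compound train (all bearings frame-fixed)
mesh 1 [56T→56T]: |ω|/ω_in = 1×56/56 = 1, sense flips to −
mesh 2 [30T→72T]: |ω|/ω_in = 1×30/72 = 5/12, sense flips to +
mesh 3 [35T→93T]: |ω|/ω_in = (5/12)×35/93 = 175/1116, sense flips to −
mesh 4 [93T→36T]: |ω|/ω_in = (175/1116)×93/36 = 175/432, sense flips to +
signed output speed (× input speed) = 175/432

175/432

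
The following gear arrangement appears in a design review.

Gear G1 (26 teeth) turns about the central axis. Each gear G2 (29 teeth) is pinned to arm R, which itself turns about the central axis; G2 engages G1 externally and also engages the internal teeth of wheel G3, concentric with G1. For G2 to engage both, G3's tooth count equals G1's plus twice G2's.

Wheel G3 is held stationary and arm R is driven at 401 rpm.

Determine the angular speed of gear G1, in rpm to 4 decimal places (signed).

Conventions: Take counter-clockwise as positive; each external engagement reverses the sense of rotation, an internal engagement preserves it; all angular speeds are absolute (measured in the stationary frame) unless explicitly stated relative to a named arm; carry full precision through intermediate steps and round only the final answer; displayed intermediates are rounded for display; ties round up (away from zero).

+1696.5385 rpm

class = planetary set [G3 = 26+2·29 = 84; Willis about the carrier]
normalise by the input: solve with ω_arm = 1, then scale by 401 rpm
ring teeth: 26 + 2·29 = 84
26(ω_sun−ω_arm) = −84(ω_ring−ω_arm),  ω_ring = 0, ω_arm = 1
ω_sun = 1 − (84/26)(0−1) = 55/13
scale: ω_sun = 55/13 × 401 rpm = +1696.5385 rpm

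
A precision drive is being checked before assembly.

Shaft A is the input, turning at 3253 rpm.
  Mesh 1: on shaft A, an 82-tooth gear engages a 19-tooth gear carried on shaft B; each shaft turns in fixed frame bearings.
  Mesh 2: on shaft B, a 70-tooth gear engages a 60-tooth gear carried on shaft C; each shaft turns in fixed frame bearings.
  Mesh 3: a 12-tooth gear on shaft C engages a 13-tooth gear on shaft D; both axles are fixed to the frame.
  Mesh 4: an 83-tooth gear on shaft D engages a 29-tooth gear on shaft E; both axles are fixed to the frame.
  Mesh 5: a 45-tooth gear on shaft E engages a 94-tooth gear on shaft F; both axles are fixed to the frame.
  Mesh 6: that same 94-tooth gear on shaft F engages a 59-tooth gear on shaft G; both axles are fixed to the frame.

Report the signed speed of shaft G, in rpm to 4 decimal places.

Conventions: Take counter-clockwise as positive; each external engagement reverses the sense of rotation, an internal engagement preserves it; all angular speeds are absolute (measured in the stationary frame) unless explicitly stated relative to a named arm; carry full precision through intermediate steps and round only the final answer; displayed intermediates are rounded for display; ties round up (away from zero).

recognized (7 fixed axles, 6 meshes): fixed-axis compound train
mesh 1 [82T→19T]: ω = 3253.0000×82/19 = 14039.2632 rpm, sense flips to −
mesh 2 [70T→60T]: ω = 14039.2632×70/60 = 16379.1404 rpm, sense flips to +
mesh 3 [12T→13T]: ω = 16379.1404×12/13 = 15119.2065 rpm, sense flips to −
mesh 4 [83T→29T]: ω = 15119.2065×83/29 = 43272.2116 rpm, sense flips to +
mesh 5 [45T→94T]: ω = 43272.2116×45/94 = 20715.4205 rpm, sense flips to −
mesh 6 [94T→59T]: ω = 20715.4205×94/59 = 33004.2292 rpm, sense flips to +
signed output speed = +33004.2292 rpm

+33004.2292 rpm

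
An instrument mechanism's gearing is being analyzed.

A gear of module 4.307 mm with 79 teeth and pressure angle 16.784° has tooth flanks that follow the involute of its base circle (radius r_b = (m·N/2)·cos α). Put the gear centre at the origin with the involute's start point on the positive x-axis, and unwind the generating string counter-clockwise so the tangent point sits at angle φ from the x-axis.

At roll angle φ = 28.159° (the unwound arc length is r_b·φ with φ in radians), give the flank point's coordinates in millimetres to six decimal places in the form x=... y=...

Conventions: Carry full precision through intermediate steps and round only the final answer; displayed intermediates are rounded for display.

x=181.378075 y=6.290738

class = single-mesh tooth geometry [base-circle involute, m = 4.307, 79T]
pitch radius r_p = m·N/2 = 4.307·79/2 = 170.126500
base radius r_b = r_p·cos α = 170.126500·cos 16.784° = 162.879141
roll angle φ = 28.159° = 0.49146726 rad
x = r_b·(cos φ + φ·sin φ) = 181.378075
y = r_b·(sin φ − φ·cos φ) = 6.290738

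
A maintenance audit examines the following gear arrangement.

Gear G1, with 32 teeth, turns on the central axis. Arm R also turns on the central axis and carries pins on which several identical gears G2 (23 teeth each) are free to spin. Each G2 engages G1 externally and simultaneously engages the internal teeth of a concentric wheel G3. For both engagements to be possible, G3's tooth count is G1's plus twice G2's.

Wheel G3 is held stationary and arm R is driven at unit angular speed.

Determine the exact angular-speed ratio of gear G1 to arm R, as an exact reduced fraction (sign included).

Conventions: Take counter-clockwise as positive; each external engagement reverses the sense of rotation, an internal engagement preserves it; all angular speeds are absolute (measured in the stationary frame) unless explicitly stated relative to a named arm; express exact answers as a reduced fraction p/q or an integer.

topology: planetary set — G1 32T / G2 23T / G3 78T, arm = carrier (Willis)
ring teeth: 32 + 2·23 = 78
32(ω_sun−ω_arm) = −78(ω_ring−ω_arm),  ω_ring = 0, ω_arm = 1
ω_sun = 1 − (78/32)(0−1) = 55/16
ω_out/ω_in = 55/16

55/16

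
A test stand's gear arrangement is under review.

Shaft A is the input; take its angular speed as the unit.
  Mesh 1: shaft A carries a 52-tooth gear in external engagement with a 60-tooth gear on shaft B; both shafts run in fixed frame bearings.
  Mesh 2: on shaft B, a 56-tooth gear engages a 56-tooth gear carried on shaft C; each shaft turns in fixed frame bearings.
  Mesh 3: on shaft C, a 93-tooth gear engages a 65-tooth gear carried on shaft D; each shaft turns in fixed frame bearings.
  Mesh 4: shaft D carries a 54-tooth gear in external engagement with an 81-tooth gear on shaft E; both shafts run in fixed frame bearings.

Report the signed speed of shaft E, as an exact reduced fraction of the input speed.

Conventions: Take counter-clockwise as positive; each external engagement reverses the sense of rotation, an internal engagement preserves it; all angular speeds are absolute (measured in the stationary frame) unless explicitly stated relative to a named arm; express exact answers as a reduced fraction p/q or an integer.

4-mesh fixed-axis compound train (all bearings frame-fixed)
mesh 1 [52T→60T]: |ω|/ω_in = 1×52/60 = 13/15, sense flips to −
mesh 2 [56T→56T]: |ω|/ω_in = (13/15)×56/56 = 13/15, sense flips to +
mesh 3 [93T→65T]: |ω|/ω_in = (13/15)×93/65 = 31/25, sense flips to −
mesh 4 [54T→81T]: |ω|/ω_in = (31/25)×54/81 = 62/75, sense flips to +
signed output speed (× input speed) = 62/75

62/75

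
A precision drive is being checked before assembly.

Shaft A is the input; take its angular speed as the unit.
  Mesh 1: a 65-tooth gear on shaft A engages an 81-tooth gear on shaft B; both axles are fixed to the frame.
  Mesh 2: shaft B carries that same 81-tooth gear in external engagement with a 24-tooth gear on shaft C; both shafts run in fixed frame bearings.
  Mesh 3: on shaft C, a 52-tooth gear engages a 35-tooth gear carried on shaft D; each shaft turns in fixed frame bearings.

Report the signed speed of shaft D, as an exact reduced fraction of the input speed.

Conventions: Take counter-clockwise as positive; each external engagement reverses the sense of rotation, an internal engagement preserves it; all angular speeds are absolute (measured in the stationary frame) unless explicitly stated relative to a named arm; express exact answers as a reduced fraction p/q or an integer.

-169/42

3-mesh fixed-axis compound train (all bearings frame-fixed)
mesh 1 [65T→81T]: |ω|/ω_in = 1×65/81 = 65/81, sense flips to −
mesh 2 [81T→24T]: |ω|/ω_in = (65/81)×81/24 = 65/24, sense flips to +
mesh 3 [52T→35T]: |ω|/ω_in = (65/24)×52/35 = 169/42, sense flips to −
signed output speed (× input speed) = -169/42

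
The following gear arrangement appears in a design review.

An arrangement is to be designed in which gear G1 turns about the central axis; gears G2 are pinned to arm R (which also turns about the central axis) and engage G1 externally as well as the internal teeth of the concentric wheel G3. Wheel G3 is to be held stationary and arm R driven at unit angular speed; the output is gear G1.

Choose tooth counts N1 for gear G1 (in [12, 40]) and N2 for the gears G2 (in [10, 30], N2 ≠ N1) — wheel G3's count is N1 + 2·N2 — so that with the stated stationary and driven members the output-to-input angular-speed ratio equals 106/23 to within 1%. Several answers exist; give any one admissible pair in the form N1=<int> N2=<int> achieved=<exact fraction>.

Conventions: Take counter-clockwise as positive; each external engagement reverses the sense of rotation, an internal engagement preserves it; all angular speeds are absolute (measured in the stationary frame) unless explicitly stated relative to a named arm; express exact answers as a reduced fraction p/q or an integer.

class = planetary set [ratio 106/23 wanted; Willis about the carrier]
Willis with ω_ring = 0: ω_sun/ω_arm = (N1+N3)/N1; set equal to 106/23  ⇒  N3/N1 = 106/23 − 1 = 83/23
N3 = N1 + 2·N2  ⇒  N2/N1 = (N3/N1 − 1)/2 = (83/23 − 1)/2 = 30/23
smallest multiple with N1 ≥ 12 and N2 ≥ 10: k = 1  ⇒  N1 = 1·23 = 23, N2 = 1·30 = 30 (N1 ≤ 40, N2 ≤ 30, N2 ≠ N1 ✓), N3 = 23 + 2·30 = 83
check: (N1+N3)/N1 with N1 = 23, N3 = 83 gives 106/23; |achieved − target| = 0 ≤ 53/1150 ✓

N1=23 N2=30 achieved=106/23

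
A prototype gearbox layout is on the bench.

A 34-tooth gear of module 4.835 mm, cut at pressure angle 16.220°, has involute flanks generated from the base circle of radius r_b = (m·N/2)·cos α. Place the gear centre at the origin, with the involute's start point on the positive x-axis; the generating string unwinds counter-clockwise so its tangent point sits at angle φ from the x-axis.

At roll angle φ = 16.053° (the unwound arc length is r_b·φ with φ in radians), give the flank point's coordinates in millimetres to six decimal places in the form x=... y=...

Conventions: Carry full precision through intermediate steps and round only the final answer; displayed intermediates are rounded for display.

x=81.960525 y=0.574079

recognized (one wheel, involute flank): single-mesh tooth geometry, m = 4.835, N = 34
pitch radius r_p = m·N/2 = 4.835·34/2 = 82.195000
base radius r_b = r_p·cos α = 82.195000·cos 16.220° = 78.923330
roll angle φ = 16.053° = 0.28017770 rad
x = r_b·(cos φ + φ·sin φ) = 81.960525
y = r_b·(sin φ − φ·cos φ) = 0.574079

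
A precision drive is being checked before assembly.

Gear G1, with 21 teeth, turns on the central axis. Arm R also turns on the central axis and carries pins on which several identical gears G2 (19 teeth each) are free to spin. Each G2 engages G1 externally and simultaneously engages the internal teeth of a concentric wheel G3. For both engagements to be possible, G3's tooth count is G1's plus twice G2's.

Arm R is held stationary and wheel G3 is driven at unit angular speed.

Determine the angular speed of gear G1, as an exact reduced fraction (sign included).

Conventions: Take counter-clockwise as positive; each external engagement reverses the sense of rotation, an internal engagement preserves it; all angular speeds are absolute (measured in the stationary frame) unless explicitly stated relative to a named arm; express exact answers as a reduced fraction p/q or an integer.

-59/21

recognized (axles ride arm R): planetary set, 21/19/59 teeth
ring teeth: 21 + 2·19 = 59
21(ω_sun−ω_arm) = −59(ω_ring−ω_arm),  ω_arm = 0, ω_ring = 1
ω_sun = 0 − (59/21)(1−0) = -59/21
exact speed ratio = -59/21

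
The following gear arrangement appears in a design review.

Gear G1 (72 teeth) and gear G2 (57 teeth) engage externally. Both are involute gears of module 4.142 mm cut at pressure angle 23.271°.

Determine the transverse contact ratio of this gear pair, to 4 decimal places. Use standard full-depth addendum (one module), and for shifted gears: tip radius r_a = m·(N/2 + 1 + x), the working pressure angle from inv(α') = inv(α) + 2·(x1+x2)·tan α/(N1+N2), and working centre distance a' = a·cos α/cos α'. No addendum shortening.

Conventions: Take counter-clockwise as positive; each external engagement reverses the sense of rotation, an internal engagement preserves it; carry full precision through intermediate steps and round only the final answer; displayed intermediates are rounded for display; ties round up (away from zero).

1.6295

class = single-mesh tooth geometry [involute pair 72T × 57T, m = 4.142]
base radii: r_b1 = 136.981212, r_b2 = 108.443460
tip radii: r_a1 = 153.254000, r_a2 = 122.189000
no profile shift: α' = α, a' = a
action lengths: √(r_a1²−r_b1²) = 68.723621, √(r_a2²−r_b2²) = 56.304243
base pitch p_b = π·m·cos α = 11.953866
CR = (68.723621 + 56.304243 − 267.159000·sin 23.27100°)/11.953866 = 1.629475
contact ratio ≈ 1.6295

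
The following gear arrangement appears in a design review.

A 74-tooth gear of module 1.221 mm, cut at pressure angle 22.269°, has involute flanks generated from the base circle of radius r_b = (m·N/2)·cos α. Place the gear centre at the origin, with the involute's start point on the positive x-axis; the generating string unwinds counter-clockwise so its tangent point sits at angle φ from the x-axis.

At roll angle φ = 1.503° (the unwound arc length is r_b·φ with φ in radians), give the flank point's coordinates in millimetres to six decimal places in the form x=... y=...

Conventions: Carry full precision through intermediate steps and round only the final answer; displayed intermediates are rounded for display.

x=41.821851 y=0.000252

topology: single-mesh involute geometry — m = 1.221, N = 74
pitch radius r_p = m·N/2 = 1.221·74/2 = 45.177000
base radius r_b = r_p·cos α = 45.177000·cos 22.269° = 41.807468
roll angle φ = 1.503° = 0.02623230 rad
x = r_b·(cos φ + φ·sin φ) = 41.821851
y = r_b·(sin φ − φ·cos φ) = 0.000252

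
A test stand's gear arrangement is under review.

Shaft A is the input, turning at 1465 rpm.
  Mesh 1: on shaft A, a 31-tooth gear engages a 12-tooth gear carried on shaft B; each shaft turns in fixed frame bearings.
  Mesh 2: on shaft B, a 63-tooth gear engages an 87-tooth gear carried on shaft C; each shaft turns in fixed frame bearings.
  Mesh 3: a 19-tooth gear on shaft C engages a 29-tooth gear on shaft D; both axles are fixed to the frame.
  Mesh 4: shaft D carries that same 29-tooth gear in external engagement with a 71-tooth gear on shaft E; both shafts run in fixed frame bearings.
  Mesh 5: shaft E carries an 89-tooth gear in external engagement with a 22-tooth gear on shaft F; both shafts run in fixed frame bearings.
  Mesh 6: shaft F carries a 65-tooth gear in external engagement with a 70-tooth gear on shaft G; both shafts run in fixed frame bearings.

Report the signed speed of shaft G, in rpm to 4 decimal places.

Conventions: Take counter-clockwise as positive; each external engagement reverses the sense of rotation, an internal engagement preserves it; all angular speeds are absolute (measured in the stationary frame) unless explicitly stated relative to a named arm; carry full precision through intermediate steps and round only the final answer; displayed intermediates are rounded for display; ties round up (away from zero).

topology: fixed-axis compound train — 6 meshes, A→G
mesh 1 [31T→12T]: ω = 1465.0000×31/12 = 3784.5833 rpm, sense flips to −
mesh 2 [63T→87T]: ω = 3784.5833×63/87 = 2740.5603 rpm, sense flips to +
mesh 3 [19T→29T]: ω = 2740.5603×19/29 = 1795.5395 rpm, sense flips to −
mesh 4 [29T→71T]: ω = 1795.5395×29/71 = 733.3894 rpm, sense flips to +
mesh 5 [89T→22T]: ω = 733.3894×89/22 = 2966.8934 rpm, sense flips to −
mesh 6 [65T→70T]: ω = 2966.8934×65/70 = 2754.9725 rpm, sense flips to +
signed output speed = +2754.9725 rpm

+2754.9725 rpm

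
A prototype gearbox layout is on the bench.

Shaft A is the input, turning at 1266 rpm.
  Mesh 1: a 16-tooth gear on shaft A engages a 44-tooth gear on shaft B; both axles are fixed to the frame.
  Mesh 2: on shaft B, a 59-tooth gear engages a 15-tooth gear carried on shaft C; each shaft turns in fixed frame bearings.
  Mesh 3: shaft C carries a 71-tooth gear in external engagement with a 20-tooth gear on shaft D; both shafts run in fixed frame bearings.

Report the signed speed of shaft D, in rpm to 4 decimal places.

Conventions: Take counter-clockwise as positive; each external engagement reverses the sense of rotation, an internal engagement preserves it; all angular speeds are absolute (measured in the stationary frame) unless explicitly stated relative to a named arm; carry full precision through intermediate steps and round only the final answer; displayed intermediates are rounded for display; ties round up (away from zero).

topology: fixed-axis compound train — 3 meshes, A→D
mesh 1 [16T→44T]: ω = 1266.0000×16/44 = 460.3636 rpm, sense flips to −
mesh 2 [59T→15T]: ω = 460.3636×59/15 = 1810.7636 rpm, sense flips to +
mesh 3 [71T→20T]: ω = 1810.7636×71/20 = 6428.2109 rpm, sense flips to −
signed output speed = -6428.2109 rpm

-6428.2109 rpm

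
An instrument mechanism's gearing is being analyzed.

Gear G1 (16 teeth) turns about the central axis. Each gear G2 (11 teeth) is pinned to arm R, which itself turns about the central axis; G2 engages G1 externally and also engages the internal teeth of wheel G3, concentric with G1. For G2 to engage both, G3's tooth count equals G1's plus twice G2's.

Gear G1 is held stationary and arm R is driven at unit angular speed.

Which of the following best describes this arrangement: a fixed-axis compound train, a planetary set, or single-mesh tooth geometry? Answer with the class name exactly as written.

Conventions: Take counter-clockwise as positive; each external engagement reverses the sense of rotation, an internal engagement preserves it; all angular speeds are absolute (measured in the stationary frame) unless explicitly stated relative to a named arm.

recognized (axles ride arm R): planetary set, 16/11/38 teeth
classification: planetary set

planetary set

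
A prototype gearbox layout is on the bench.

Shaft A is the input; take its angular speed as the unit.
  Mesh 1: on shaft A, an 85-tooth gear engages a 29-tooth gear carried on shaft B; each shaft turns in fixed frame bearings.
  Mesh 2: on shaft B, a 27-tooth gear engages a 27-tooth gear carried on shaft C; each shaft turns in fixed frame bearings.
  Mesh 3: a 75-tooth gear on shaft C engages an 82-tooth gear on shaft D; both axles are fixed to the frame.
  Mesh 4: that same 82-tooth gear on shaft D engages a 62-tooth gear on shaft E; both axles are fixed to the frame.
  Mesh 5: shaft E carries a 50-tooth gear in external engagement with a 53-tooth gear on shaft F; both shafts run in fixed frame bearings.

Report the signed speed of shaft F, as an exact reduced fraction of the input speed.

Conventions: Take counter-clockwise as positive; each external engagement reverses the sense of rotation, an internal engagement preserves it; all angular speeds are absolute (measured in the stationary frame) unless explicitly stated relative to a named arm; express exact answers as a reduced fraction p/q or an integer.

5-mesh fixed-axis compound train (all bearings frame-fixed)
mesh 1 [85T→29T]: |ω|/ω_in = 1×85/29 = 85/29, sense flips to −
mesh 2 [27T→27T]: |ω|/ω_in = (85/29)×27/27 = 85/29, sense flips to +
mesh 3 [75T→82T]: |ω|/ω_in = (85/29)×75/82 = 6375/2378, sense flips to −
mesh 4 [82T→62T]: |ω|/ω_in = (6375/2378)×82/62 = 6375/1798, sense flips to +
mesh 5 [50T→53T]: |ω|/ω_in = (6375/1798)×50/53 = 159375/47647, sense flips to −
signed output speed (× input speed) = -159375/47647

-159375/47647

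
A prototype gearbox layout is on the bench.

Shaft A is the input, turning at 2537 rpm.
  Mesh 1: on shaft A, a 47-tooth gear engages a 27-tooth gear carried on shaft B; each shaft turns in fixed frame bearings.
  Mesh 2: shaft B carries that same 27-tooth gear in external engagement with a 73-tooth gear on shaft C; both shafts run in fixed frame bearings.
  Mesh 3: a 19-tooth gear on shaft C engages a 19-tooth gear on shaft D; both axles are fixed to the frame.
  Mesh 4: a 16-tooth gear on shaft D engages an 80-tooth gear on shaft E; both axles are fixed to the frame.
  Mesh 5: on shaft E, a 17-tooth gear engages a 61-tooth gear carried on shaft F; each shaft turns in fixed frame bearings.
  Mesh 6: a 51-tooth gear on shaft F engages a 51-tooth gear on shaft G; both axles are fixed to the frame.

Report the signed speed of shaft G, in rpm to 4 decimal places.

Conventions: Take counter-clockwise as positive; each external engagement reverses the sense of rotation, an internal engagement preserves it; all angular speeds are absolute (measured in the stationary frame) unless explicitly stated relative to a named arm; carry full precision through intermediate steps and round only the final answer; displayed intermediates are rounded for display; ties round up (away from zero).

+91.0426 rpm

recognized (7 fixed axles, 6 meshes): fixed-axis compound train
mesh 1 [47T→27T]: ω = 2537.0000×47/27 = 4416.2593 rpm, sense flips to −
mesh 2 [27T→73T]: ω = 4416.2593×27/73 = 1633.4110 rpm, sense flips to +
mesh 3 [19T→19T]: ω = 1633.4110×19/19 = 1633.4110 rpm, sense flips to −
mesh 4 [16T→80T]: ω = 1633.4110×16/80 = 326.6822 rpm, sense flips to +
mesh 5 [17T→61T]: ω = 326.6822×17/61 = 91.0426 rpm, sense flips to −
mesh 6 [51T→51T]: ω = 91.0426×51/51 = 91.0426 rpm, sense flips to +
signed output speed = +91.0426 rpm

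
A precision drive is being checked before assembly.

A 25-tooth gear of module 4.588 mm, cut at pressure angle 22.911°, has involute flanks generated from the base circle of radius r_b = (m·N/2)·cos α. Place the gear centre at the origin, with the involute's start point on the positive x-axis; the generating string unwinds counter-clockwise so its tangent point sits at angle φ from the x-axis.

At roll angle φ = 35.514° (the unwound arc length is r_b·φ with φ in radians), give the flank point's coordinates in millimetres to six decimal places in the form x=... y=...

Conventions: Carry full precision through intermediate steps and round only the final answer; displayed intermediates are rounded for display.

recognized (one wheel, involute flank): single-mesh tooth geometry, m = 4.588, N = 25
pitch radius r_p = m·N/2 = 4.588·25/2 = 57.350000
base radius r_b = r_p·cos α = 57.350000·cos 22.911° = 52.825698
roll angle φ = 35.514° = 0.61983623 rad
x = r_b·(cos φ + φ·sin φ) = 62.019356
y = r_b·(sin φ − φ·cos φ) = 4.034380

x=62.019356 y=4.034380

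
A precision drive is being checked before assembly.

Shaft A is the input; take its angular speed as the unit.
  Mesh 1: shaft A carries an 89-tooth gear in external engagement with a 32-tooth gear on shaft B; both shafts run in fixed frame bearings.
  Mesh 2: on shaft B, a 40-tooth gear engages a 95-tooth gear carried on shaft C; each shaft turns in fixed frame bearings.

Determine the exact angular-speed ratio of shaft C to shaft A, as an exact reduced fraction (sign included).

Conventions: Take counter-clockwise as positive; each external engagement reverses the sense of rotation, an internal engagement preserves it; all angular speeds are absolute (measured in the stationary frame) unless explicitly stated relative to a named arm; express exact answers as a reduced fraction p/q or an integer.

89/76

class = fixed-axis compound train [2 meshes; 2 ratios multiply, 2 sense flips]
mesh 1 [89T→32T]: running ratio 89/32, sense −
mesh 2 [40T→95T]: running ratio 89/76, sense +
ω_out/ω_in = 89/76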